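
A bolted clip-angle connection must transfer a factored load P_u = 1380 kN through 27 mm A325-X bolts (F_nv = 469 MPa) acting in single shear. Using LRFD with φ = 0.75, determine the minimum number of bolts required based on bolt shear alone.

A_b = π·27²/4 = 572.6 mm².
Per-bolt design strength φR_n = 0.75 × 469 × 572.6 × 1 / 1000 = 201.4 kN.
n ≥ 1380 / 201.4 = 6.852 → use 7 bolts.

7 bolts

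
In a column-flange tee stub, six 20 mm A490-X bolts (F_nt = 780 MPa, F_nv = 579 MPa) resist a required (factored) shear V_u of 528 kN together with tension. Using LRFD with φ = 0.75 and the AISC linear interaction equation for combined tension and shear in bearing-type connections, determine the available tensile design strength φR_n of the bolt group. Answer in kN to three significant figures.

A_b = π·20²/4 = 314.2 mm²; f_rv = 528 × 1000 / (6 × 314.2) = 280.1 MPa.
F'_nt = 1.3 F_nt − (F_nt / φF_nv) f_rv = 1.3·780 − (780/(0.75·579))·280.1 = 510.9 MPa, capped at F_nt → F'_nt = 510.9 MPa.
R_n = F'_nt · A_b · n = 510.9 × 314.2 × 6 / 1000 = 963 kN.
Design strength φR_n = 0.75 × 963 = 722 kN.

722 kN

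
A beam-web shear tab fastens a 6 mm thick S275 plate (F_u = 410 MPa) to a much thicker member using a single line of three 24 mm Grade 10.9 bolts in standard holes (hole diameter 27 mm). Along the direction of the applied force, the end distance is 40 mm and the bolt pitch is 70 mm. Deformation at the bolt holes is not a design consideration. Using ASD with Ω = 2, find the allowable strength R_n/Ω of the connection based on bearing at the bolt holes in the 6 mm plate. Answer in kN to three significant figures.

Per bolt r_n = 1.5 l_c t F_u ≤ 3.0 d t F_u; upper limit = 3.0 × 24 × 6 × 410 / 1000 = 177.1 kN.
Edge bolt: l_c = 40 − 27/2 = 26.5 mm → 1.5 × 26.5 × 6 × 410 / 1000 = 97.78 → r_n = 97.78 kN.
Interior bolts: l_c = 70 − 27 = 43 mm → 1.5 × 43 × 6 × 410 / 1000 = 158.7 → r_n = 158.7 kN.
R_n = 1 × 97.78 + 2 × 158.7 = 415.1 kN.
Allowable strength R_n/Ω = 415.1 / 2 = 208 kN.

208 kN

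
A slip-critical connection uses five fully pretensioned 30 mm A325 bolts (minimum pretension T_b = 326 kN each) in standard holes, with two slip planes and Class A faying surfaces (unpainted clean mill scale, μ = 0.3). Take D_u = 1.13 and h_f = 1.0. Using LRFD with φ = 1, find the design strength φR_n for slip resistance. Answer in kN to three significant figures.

1110 kN

R_n = μ · D_u · h_f · T_b · n_s · n_b = 0.3 × 1.13 × 1.0 × 326 × 2 × 5 = 1105 kN.
Design strength φR_n = 1 × 1105 = 1110 kN.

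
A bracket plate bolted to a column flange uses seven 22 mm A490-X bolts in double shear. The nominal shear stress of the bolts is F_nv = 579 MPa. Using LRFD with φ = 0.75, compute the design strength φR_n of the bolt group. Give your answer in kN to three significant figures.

A_b = π × 22² / 4 = 380.1 mm².
R_n = F_nv · A_b · n · n_s = 579 × 380.1 × 7 × 2 / 1000 = 3081 kN.
Design strength φR_n = 0.75 × 3081 = 2310 kN.

2310 kN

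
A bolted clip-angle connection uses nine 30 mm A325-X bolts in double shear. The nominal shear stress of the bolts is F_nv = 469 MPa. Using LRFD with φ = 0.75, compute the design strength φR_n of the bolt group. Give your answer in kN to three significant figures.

A_b = π × 30² / 4 = 706.9 mm².
R_n = F_nv · A_b · n · n_s = 469 × 706.9 × 9 × 2 / 1000 = 5967 kN.
Design strength φR_n = 0.75 × 5967 = 4480 kN.

4480 kN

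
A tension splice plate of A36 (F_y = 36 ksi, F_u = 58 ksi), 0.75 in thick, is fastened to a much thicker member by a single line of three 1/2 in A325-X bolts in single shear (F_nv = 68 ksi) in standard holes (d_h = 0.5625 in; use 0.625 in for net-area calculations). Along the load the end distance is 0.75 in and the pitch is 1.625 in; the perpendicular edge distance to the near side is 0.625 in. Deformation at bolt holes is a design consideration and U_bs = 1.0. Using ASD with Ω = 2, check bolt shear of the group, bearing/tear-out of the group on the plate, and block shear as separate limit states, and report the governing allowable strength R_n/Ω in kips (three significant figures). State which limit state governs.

Bolt shear: A_b = π·0.5²/4 = 0.1963 in²; R_n = 68 × 0.1963 × 3 × 1 = 40.06 kips → 40.06 / 2 = 20 kips.
Bearing: edge l_c = 0.4688, r_n = 24.47 kips; interior l_c = 1.062, r_n = 52.2 kips; R_n = 24.47 + 2·52.2 = 128.9 kips → 64.4 kips.
Block shear: A_gv = 3, A_nv = 1.828, A_nt = 0.2344 in²; R_n = min(0.6F_uA_nv, 0.6F_yA_gv) + U_bs·F_u·A_nt = 77.21 kips → 38.6 kips.
Bolt shear governs: 20 kips.

20 kips (bolt shear governs)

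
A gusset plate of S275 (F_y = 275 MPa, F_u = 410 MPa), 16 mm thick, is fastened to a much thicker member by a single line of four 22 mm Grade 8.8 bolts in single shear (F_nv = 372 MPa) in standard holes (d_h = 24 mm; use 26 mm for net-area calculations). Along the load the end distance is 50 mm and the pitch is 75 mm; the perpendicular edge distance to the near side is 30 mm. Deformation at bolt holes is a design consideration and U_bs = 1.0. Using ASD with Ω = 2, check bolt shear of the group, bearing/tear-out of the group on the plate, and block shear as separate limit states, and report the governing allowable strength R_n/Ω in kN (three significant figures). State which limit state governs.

283 kN (bolt shear governs)

Bolt shear: A_b = π·22²/4 = 380.1 mm²; R_n = 372 × 380.1 × 4 × 1 / 1000 = 565.6 kN → 565.6 / 2 = 283 kN.
Bearing: edge l_c = 38, r_n = 299.1 kN; interior l_c = 51, r_n = 346.4 kN; R_n = 299.1 + 3·346.4 = 1338 kN → 669 kN.
Block shear: A_gv = 4400, A_nv = 2944, A_nt = 272 mm²; R_n = min(0.6F_uA_nv, 0.6F_yA_gv) + U_bs·F_u·A_nt = 835.7 kN → 418 kN.
Bolt shear governs: 283 kN.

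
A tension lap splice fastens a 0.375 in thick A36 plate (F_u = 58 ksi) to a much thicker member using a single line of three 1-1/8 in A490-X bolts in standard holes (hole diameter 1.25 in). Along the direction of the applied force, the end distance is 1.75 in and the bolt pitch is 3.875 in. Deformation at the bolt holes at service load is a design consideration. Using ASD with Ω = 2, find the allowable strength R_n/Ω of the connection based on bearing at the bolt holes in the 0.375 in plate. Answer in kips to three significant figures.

Per bolt r_n = 1.2 l_c t F_u ≤ 2.4 d t F_u; upper limit = 2.4 × 1.125 × 0.375 × 58 = 58.72 kips.
Edge bolt: l_c = 1.75 − 1.25/2 = 1.125 in → 1.2 × 1.125 × 0.375 × 58 = 29.36 → r_n = 29.36 kips.
Interior bolts: l_c = 3.875 − 1.25 = 2.625 in → 1.2 × 2.625 × 0.375 × 58 = 68.51 → r_n = 58.72 kips.
R_n = 1 × 29.36 + 2 × 58.72 = 146.8 kips.
Allowable strength R_n/Ω = 146.8 / 2 = 73.4 kips.

73.4 kips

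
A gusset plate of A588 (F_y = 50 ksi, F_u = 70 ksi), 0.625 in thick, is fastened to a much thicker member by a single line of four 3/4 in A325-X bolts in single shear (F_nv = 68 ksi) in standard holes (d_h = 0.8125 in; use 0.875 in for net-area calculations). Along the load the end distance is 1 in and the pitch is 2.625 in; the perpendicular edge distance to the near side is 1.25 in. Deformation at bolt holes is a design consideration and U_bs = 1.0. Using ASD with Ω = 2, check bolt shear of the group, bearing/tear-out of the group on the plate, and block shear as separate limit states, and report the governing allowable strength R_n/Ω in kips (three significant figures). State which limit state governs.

Bolt shear: A_b = π·0.75²/4 = 0.4418 in²; R_n = 68 × 0.4418 × 4 × 1 = 120.2 kips → 120.2 / 2 = 60.1 kips.
Bearing: edge l_c = 0.5938, r_n = 31.17 kips; interior l_c = 1.812, r_n = 78.75 kips; R_n = 31.17 + 3·78.75 = 267.4 kips → 134 kips.
Block shear: A_gv = 5.547, A_nv = 3.633, A_nt = 0.5078 in²; R_n = min(0.6F_uA_nv, 0.6F_yA_gv) + U_bs·F_u·A_nt = 188.1 kips → 94.1 kips.
Bolt shear governs: 60.1 kips.

60.1 kips (bolt shear governs)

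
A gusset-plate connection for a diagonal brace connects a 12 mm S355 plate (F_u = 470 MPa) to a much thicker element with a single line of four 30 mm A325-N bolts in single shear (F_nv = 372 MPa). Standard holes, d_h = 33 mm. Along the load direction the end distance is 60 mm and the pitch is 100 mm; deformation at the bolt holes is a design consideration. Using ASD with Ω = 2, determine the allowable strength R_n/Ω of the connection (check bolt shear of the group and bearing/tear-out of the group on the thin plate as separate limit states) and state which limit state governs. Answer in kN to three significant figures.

Bolt shear: A_b = π·30²/4 = 706.9 mm²; R_n = 372 × 706.9 × 4 × 1 / 1000 = 1052 kN → 1052 / 2 = 526 kN.
Bearing (1.2 l_c t F_u ≤ 2.4 d t F_u): upper limit = 2.4·30·12·470 / 1000 = 406.1 kN.
  Edge l_c = 60 − 33/2 = 43.5 → r_n = 294.4 kN; interior l_c = 100 − 33 = 67 → r_n = 406.1 kN.
  R_n,bearing = 1·294.4 + 3·406.1 = 1513 kN → 1513 / 2 = 756 kN.
Bolt shear governs: 526 kN.

526 kN (bolt shear governs)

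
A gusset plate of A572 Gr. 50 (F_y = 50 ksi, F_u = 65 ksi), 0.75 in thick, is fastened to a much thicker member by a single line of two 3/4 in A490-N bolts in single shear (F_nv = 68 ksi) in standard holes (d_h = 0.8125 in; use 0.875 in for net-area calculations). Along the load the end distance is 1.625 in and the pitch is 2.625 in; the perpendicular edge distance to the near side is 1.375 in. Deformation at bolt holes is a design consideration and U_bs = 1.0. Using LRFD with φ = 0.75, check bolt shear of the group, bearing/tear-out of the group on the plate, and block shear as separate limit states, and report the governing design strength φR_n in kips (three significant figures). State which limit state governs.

Bolt shear: A_b = π·0.75²/4 = 0.4418 in²; R_n = 68 × 0.4418 × 2 × 1 = 60.08 kips → 0.75 × 60.08 = 45.1 kips.
Bearing: edge l_c = 1.219, r_n = 71.3 kips; interior l_c = 1.812, r_n = 87.75 kips; R_n = 71.3 + 1·87.75 = 159 kips → 119 kips.
Block shear: A_gv = 3.188, A_nv = 2.203, A_nt = 0.7031 in²; R_n = min(0.6F_uA_nv, 0.6F_yA_gv) + U_bs·F_u·A_nt = 131.6 kips → 98.7 kips.
Bolt shear governs: 45.1 kips.

45.1 kips (bolt shear governs)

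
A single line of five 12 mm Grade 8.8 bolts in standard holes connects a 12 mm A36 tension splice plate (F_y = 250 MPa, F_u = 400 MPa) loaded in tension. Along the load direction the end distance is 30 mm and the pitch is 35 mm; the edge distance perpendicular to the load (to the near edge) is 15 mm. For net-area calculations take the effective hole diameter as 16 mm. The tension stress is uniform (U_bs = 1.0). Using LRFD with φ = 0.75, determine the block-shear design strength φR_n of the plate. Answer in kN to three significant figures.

237 kN

Shear plane L_v = 30 + 4·35 = 170 mm; A_gv = 170 × 12 = 2040 mm².
A_nv = (170 − 4.5·16) × 12 = 1176 mm².
A_nt = (15 − 0.5·16) × 12 = 84 mm².
0.6 F_u A_nv = 282.2 kN; 0.6 F_y A_gv = 306 kN → shear rupture governs the shear term.
R_n = 282.2 + 1.0 × 400 × 84 / 1000 = 315.8 kN.
Design strength φR_n = 0.75 × 315.8 = 237 kN.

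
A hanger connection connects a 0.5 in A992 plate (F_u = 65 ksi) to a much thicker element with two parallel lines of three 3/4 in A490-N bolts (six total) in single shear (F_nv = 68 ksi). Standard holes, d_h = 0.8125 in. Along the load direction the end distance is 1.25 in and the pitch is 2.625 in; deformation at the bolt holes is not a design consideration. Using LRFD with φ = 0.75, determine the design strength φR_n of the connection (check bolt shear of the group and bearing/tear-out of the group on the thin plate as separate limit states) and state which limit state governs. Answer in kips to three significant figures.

135 kips (bolt shear governs)

Bolt shear: A_b = π·0.75²/4 = 0.4418 in²; R_n = 68 × 0.4418 × 6 × 1 = 180.2 kips → 0.75 × 180.2 = 135 kips.
Bearing (1.5 l_c t F_u ≤ 3.0 d t F_u): upper limit = 3.0·0.75·0.5·65 = 73.12 kips.
  Edge l_c = 1.25 − 0.8125/2 = 0.8438 → r_n = 41.13 kips; interior l_c = 2.625 − 0.8125 = 1.812 → r_n = 73.12 kips.
  R_n,bearing = 2·41.13 + 4·73.12 = 374.8 kips → 0.75 × 374.8 = 281 kips.
Bolt shear governs: 135 kips.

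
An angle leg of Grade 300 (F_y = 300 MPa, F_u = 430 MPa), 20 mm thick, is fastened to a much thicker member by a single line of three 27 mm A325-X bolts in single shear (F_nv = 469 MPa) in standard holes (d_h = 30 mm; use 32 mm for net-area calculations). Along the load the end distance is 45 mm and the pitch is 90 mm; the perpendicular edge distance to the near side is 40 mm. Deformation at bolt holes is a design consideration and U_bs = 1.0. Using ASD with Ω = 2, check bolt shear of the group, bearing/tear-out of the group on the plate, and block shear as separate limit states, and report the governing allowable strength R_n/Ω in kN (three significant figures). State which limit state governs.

Bolt shear: A_b = π·27²/4 = 572.6 mm²; R_n = 469 × 572.6 × 3 × 1 / 1000 = 805.6 kN → 805.6 / 2 = 403 kN.
Bearing: edge l_c = 30, r_n = 309.6 kN; interior l_c = 60, r_n = 557.3 kN; R_n = 309.6 + 2·557.3 = 1424 kN → 712 kN.
Block shear: A_gv = 4500, A_nv = 2900, A_nt = 480 mm²; R_n = min(0.6F_uA_nv, 0.6F_yA_gv) + U_bs·F_u·A_nt = 954.6 kN → 477 kN.
Bolt shear governs: 403 kN.

403 kN (bolt shear governs)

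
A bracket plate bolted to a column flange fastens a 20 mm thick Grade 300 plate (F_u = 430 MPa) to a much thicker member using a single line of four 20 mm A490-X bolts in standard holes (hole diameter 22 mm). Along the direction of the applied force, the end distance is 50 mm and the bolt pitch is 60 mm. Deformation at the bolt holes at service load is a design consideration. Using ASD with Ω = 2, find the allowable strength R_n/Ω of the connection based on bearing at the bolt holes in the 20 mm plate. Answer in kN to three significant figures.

789 kN

Per bolt r_n = 1.2 l_c t F_u ≤ 2.4 d t F_u; upper limit = 2.4 × 20 × 20 × 430 / 1000 = 412.8 kN.
Edge bolt: l_c = 50 − 22/2 = 39 mm → 1.2 × 39 × 20 × 430 / 1000 = 402.5 → r_n = 402.5 kN.
Interior bolts: l_c = 60 − 22 = 38 mm → 1.2 × 38 × 20 × 430 / 1000 = 392.2 → r_n = 392.2 kN.
R_n = 1 × 402.5 + 3 × 392.2 = 1579 kN.
Allowable strength R_n/Ω = 1579 / 2 = 789 kN.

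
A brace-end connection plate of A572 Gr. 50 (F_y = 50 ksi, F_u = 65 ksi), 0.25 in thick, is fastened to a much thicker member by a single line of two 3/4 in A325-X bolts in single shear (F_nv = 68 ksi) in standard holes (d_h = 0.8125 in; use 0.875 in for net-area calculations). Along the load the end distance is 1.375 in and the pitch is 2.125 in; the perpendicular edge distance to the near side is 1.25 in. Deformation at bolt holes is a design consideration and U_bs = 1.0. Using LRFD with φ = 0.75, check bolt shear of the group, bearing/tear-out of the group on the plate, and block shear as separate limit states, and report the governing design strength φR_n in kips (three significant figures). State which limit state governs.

Bolt shear: A_b = π·0.75²/4 = 0.4418 in²; R_n = 68 × 0.4418 × 2 × 1 = 60.08 kips → 0.75 × 60.08 = 45.1 kips.
Bearing: edge l_c = 0.9688, r_n = 18.89 kips; interior l_c = 1.312, r_n = 25.59 kips; R_n = 18.89 + 1·25.59 = 44.48 kips → 33.4 kips.
Block shear: A_gv = 0.875, A_nv = 0.5469, A_nt = 0.2031 in²; R_n = min(0.6F_uA_nv, 0.6F_yA_gv) + U_bs·F_u·A_nt = 34.53 kips → 25.9 kips.
Block shear governs: 25.9 kips.

25.9 kips (block shear governs)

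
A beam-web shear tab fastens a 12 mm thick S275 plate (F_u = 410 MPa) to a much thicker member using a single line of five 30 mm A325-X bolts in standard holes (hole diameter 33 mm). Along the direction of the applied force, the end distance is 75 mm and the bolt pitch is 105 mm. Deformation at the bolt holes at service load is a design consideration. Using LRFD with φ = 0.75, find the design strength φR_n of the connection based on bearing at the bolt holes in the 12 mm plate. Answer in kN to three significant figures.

1320 kN

Per bolt r_n = 1.2 l_c t F_u ≤ 2.4 d t F_u; upper limit = 2.4 × 30 × 12 × 410 / 1000 = 354.2 kN.
Edge bolt: l_c = 75 − 33/2 = 58.5 mm → 1.2 × 58.5 × 12 × 410 / 1000 = 345.4 → r_n = 345.4 kN.
Interior bolts: l_c = 105 − 33 = 72 mm → 1.2 × 72 × 12 × 410 / 1000 = 425.1 → r_n = 354.2 kN.
R_n = 1 × 345.4 + 4 × 354.2 = 1762 kN.
Design strength φR_n = 0.75 × 1762 = 1320 kN.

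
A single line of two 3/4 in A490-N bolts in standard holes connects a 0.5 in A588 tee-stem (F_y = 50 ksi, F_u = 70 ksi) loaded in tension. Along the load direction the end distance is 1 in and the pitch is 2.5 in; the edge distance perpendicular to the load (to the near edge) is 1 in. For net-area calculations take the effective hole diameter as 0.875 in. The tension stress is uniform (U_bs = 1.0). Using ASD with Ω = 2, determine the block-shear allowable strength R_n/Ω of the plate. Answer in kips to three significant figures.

32.8 kips

Shear plane L_v = 1 + 1·2.5 = 3.5 in; A_gv = 3.5 × 0.5 = 1.75 in².
A_nv = (3.5 − 1.5·0.875) × 0.5 = 1.094 in².
A_nt = (1 − 0.5·0.875) × 0.5 = 0.2812 in².
0.6 F_u A_nv = 45.94 kips; 0.6 F_y A_gv = 52.5 kips → shear rupture governs the shear term.
R_n = 45.94 + 1.0 × 70 × 0.2812 = 65.62 kips.
Allowable strength R_n/Ω = 65.62 / 2 = 32.8 kips.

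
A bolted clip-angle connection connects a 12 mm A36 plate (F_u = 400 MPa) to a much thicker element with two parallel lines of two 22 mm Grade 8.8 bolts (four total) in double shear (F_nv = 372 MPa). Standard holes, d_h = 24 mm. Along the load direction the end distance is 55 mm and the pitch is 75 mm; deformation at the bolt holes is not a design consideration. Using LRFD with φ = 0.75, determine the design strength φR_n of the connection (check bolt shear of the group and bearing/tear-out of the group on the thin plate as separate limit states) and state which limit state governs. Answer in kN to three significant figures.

848 kN (bolt shear governs)

Bolt shear: A_b = π·22²/4 = 380.1 mm²; R_n = 372 × 380.1 × 4 × 2 / 1000 = 1131 kN → 0.75 × 1131 = 848 kN.
Bearing (1.5 l_c t F_u ≤ 3.0 d t F_u): upper limit = 3.0·22·12·400 / 1000 = 316.8 kN.
  Edge l_c = 55 − 24/2 = 43 → r_n = 309.6 kN; interior l_c = 75 − 24 = 51 → r_n = 316.8 kN.
  R_n,bearing = 2·309.6 + 2·316.8 = 1253 kN → 0.75 × 1253 = 940 kN.
Bolt shear governs: 848 kN.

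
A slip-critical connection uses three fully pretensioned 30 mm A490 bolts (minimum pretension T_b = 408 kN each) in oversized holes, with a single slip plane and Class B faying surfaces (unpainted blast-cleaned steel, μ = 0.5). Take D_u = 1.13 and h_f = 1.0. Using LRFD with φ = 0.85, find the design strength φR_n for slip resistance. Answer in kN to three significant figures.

R_n = μ · D_u · h_f · T_b · n_s · n_b = 0.5 × 1.13 × 1.0 × 408 × 1 × 3 = 691.6 kN.
Design strength φR_n = 0.85 × 691.6 = 588 kN.

588 kN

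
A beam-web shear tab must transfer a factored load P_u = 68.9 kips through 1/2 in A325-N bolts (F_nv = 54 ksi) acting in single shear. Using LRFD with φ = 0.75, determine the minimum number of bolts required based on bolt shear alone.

9 bolts

A_b = π·0.5²/4 = 0.1963 in².
Per-bolt design strength φR_n = 0.75 × 54 × 0.1963 × 1 = 7.952 kips.
n ≥ 68.9 / 7.952 = 8.664 → use 9 bolts.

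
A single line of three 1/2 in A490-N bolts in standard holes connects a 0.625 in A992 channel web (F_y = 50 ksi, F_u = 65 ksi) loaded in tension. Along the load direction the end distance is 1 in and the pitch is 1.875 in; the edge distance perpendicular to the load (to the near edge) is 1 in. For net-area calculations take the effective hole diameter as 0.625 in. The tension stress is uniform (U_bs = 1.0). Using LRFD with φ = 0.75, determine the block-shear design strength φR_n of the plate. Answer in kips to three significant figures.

79.2 kips

Shear plane L_v = 1 + 2·1.875 = 4.75 in; A_gv = 4.75 × 0.625 = 2.969 in².
A_nv = (4.75 − 2.5·0.625) × 0.625 = 1.992 in².
A_nt = (1 − 0.5·0.625) × 0.625 = 0.4297 in².
0.6 F_u A_nv = 77.7 kips; 0.6 F_y A_gv = 89.06 kips → shear rupture governs the shear term.
R_n = 77.7 + 1.0 × 65 × 0.4297 = 105.6 kips.
Design strength φR_n = 0.75 × 105.6 = 79.2 kips.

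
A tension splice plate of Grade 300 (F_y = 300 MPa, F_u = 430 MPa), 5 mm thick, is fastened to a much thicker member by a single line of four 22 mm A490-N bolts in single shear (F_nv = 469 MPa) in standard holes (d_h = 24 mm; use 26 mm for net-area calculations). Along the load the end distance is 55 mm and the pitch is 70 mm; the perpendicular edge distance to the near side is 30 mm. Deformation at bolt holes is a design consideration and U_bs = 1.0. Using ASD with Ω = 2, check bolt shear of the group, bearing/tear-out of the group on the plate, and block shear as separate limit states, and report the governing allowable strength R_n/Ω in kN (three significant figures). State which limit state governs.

Bolt shear: A_b = π·22²/4 = 380.1 mm²; R_n = 469 × 380.1 × 4 × 1 / 1000 = 713.1 kN → 713.1 / 2 = 357 kN.
Bearing: edge l_c = 43, r_n = 110.9 kN; interior l_c = 46, r_n = 113.5 kN; R_n = 110.9 + 3·113.5 = 451.5 kN → 226 kN.
Block shear: A_gv = 1325, A_nv = 870, A_nt = 85 mm²; R_n = min(0.6F_uA_nv, 0.6F_yA_gv) + U_bs·F_u·A_nt = 261 kN → 131 kN.
Block shear governs: 131 kN.

131 kN (block shear governs)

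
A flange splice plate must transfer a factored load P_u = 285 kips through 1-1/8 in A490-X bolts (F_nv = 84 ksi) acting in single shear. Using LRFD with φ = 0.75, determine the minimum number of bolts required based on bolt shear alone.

5 bolts

A_b = π·1.125²/4 = 0.994 in².
Per-bolt design strength φR_n = 0.75 × 84 × 0.994 × 1 = 62.62 kips.
n ≥ 285 / 62.62 = 4.551 → use 5 bolts.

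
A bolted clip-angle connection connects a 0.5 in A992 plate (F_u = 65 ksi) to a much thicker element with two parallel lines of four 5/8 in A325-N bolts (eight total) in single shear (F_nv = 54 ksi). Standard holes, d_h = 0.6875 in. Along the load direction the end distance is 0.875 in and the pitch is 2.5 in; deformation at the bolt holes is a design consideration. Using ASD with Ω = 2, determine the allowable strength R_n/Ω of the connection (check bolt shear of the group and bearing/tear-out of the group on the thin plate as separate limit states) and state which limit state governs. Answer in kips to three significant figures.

Bolt shear: A_b = π·0.625²/4 = 0.3068 in²; R_n = 54 × 0.3068 × 8 × 1 = 132.5 kips → 132.5 / 2 = 66.3 kips.
Bearing (1.2 l_c t F_u ≤ 2.4 d t F_u): upper limit = 2.4·0.625·0.5·65 = 48.75 kips.
  Edge l_c = 0.875 − 0.6875/2 = 0.5312 → r_n = 20.72 kips; interior l_c = 2.5 − 0.6875 = 1.812 → r_n = 48.75 kips.
  R_n,bearing = 2·20.72 + 6·48.75 = 333.9 kips → 333.9 / 2 = 167 kips.
Bolt shear governs: 66.3 kips.

66.3 kips (bolt shear governs)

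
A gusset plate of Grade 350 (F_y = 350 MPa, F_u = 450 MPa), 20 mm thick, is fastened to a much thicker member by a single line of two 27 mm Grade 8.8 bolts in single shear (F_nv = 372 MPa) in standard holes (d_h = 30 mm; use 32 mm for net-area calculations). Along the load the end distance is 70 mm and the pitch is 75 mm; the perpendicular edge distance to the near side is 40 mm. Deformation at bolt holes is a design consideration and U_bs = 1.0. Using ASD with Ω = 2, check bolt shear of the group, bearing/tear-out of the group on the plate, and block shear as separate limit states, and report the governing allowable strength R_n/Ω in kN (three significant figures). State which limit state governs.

Bolt shear: A_b = π·27²/4 = 572.6 mm²; R_n = 372 × 572.6 × 2 × 1 / 1000 = 426 kN → 426 / 2 = 213 kN.
Bearing: edge l_c = 55, r_n = 583.2 kN; interior l_c = 45, r_n = 486 kN; R_n = 583.2 + 1·486 = 1069 kN → 535 kN.
Block shear: A_gv = 2900, A_nv = 1940, A_nt = 480 mm²; R_n = min(0.6F_uA_nv, 0.6F_yA_gv) + U_bs·F_u·A_nt = 739.8 kN → 370 kN.
Bolt shear governs: 213 kN.

213 kN (bolt shear governs)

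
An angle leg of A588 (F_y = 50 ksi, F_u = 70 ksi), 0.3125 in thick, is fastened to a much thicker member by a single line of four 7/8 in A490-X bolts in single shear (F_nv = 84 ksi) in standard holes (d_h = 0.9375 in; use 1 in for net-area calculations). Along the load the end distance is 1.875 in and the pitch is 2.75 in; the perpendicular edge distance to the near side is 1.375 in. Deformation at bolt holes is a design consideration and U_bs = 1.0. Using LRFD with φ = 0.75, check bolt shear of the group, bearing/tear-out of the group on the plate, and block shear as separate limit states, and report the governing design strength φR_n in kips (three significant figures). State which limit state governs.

Bolt shear: A_b = π·0.875²/4 = 0.6013 in²; R_n = 84 × 0.6013 × 4 × 1 = 202 kips → 0.75 × 202 = 152 kips.
Bearing: edge l_c = 1.406, r_n = 36.91 kips; interior l_c = 1.812, r_n = 45.94 kips; R_n = 36.91 + 3·45.94 = 174.7 kips → 131 kips.
Block shear: A_gv = 3.164, A_nv = 2.07, A_nt = 0.2734 in²; R_n = min(0.6F_uA_nv, 0.6F_yA_gv) + U_bs·F_u·A_nt = 106.1 kips → 79.6 kips.
Block shear governs: 79.6 kips.

79.6 kips (block shear governs)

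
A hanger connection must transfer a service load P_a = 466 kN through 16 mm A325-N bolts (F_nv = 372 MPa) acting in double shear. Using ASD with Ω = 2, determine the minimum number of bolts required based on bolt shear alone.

A_b = π·16²/4 = 201.1 mm².
Per-bolt allowable strength R_n/Ω = 372 × 201.1 × 2 / 1000 / 2 = 74.8 kN.
n ≥ 466 / 74.8 = 6.23 → use 7 bolts.

7 bolts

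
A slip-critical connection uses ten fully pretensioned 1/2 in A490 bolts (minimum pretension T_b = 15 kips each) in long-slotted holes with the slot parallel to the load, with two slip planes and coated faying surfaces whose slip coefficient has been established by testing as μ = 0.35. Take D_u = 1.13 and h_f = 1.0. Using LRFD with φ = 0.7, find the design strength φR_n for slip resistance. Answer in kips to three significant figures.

83.1 kips

R_n = μ · D_u · h_f · T_b · n_s · n_b = 0.35 × 1.13 × 1.0 × 15 × 2 × 10 = 118.6 kips.
Design strength φR_n = 0.7 × 118.6 = 83.1 kips.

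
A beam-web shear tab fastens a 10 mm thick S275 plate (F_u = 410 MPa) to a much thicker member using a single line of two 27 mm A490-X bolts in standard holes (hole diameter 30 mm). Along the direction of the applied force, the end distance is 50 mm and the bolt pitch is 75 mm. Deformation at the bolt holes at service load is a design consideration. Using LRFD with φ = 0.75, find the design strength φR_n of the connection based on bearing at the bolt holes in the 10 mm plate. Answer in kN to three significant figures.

295 kN

Per bolt r_n = 1.2 l_c t F_u ≤ 2.4 d t F_u; upper limit = 2.4 × 27 × 10 × 410 / 1000 = 265.7 kN.
Edge bolt: l_c = 50 − 30/2 = 35 mm → 1.2 × 35 × 10 × 410 / 1000 = 172.2 → r_n = 172.2 kN.
Interior bolts: l_c = 75 − 30 = 45 mm → 1.2 × 45 × 10 × 410 / 1000 = 221.4 → r_n = 221.4 kN.
R_n = 1 × 172.2 + 1 × 221.4 = 393.6 kN.
Design strength φR_n = 0.75 × 393.6 = 295 kN.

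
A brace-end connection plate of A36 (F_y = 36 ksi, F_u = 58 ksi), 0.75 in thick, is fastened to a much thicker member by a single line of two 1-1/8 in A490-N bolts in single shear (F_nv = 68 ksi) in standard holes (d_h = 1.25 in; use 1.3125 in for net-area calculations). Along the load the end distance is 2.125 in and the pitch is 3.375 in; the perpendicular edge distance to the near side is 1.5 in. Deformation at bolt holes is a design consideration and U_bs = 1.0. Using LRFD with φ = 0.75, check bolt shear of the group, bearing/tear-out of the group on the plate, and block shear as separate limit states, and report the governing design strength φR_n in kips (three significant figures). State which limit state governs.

Bolt shear: A_b = π·1.125²/4 = 0.994 in²; R_n = 68 × 0.994 × 2 × 1 = 135.2 kips → 0.75 × 135.2 = 101 kips.
Bearing: edge l_c = 1.5, r_n = 78.3 kips; interior l_c = 2.125, r_n = 110.9 kips; R_n = 78.3 + 1·110.9 = 189.2 kips → 142 kips.
Block shear: A_gv = 4.125, A_nv = 2.648, A_nt = 0.6328 in²; R_n = min(0.6F_uA_nv, 0.6F_yA_gv) + U_bs·F_u·A_nt = 125.8 kips → 94.4 kips.
Block shear governs: 94.4 kips.

94.4 kips (block shear governs)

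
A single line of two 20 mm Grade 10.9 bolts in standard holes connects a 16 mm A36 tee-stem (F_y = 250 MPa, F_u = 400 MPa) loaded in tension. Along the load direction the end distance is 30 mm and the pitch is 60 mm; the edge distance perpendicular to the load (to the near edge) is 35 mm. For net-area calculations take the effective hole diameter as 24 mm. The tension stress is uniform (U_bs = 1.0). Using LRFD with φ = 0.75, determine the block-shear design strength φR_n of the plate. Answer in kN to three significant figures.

Shear plane L_v = 30 + 1·60 = 90 mm; A_gv = 90 × 16 = 1440 mm².
A_nv = (90 − 1.5·24) × 16 = 864 mm².
A_nt = (35 − 0.5·24) × 16 = 368 mm².
0.6 F_u A_nv = 207.4 kN; 0.6 F_y A_gv = 216 kN → shear rupture governs the shear term.
R_n = 207.4 + 1.0 × 400 × 368 / 1000 = 354.6 kN.
Design strength φR_n = 0.75 × 354.6 = 266 kN.

266 kN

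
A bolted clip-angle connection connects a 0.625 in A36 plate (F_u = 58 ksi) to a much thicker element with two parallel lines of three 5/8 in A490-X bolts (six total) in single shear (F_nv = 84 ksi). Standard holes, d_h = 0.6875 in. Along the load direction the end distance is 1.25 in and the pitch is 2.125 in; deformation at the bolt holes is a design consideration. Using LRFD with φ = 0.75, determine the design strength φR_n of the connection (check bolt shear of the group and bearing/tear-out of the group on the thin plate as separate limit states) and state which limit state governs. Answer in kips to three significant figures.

116 kips (bolt shear governs)

Bolt shear: A_b = π·0.625²/4 = 0.3068 in²; R_n = 84 × 0.3068 × 6 × 1 = 154.6 kips → 0.75 × 154.6 = 116 kips.
Bearing (1.2 l_c t F_u ≤ 2.4 d t F_u): upper limit = 2.4·0.625·0.625·58 = 54.38 kips.
  Edge l_c = 1.25 − 0.6875/2 = 0.9062 → r_n = 39.42 kips; interior l_c = 2.125 − 0.6875 = 1.438 → r_n = 54.38 kips.
  R_n,bearing = 2·39.42 + 4·54.38 = 296.3 kips → 0.75 × 296.3 = 222 kips.
Bolt shear governs: 116 kips.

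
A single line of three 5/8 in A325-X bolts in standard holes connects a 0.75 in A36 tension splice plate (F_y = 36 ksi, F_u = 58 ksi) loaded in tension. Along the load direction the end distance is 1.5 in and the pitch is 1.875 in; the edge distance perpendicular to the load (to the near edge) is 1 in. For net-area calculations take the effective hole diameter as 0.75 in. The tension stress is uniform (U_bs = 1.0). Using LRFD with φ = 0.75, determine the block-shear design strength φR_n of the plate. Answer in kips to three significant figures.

84.2 kips

Shear plane L_v = 1.5 + 2·1.875 = 5.25 in; A_gv = 5.25 × 0.75 = 3.938 in².
A_nv = (5.25 − 2.5·0.75) × 0.75 = 2.531 in².
A_nt = (1 − 0.5·0.75) × 0.75 = 0.4688 in².
0.6 F_u A_nv = 88.09 kips; 0.6 F_y A_gv = 85.05 kips → shear yielding governs the shear term.
R_n = 85.05 + 1.0 × 58 × 0.4688 = 112.2 kips.
Design strength φR_n = 0.75 × 112.2 = 84.2 kips.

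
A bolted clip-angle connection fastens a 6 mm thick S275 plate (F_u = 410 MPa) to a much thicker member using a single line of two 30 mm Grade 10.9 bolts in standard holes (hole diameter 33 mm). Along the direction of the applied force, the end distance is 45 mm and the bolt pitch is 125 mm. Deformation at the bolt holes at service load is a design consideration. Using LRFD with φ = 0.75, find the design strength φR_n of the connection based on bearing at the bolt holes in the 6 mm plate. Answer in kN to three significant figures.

Per bolt r_n = 1.2 l_c t F_u ≤ 2.4 d t F_u; upper limit = 2.4 × 30 × 6 × 410 / 1000 = 177.1 kN.
Edge bolt: l_c = 45 − 33/2 = 28.5 mm → 1.2 × 28.5 × 6 × 410 / 1000 = 84.13 → r_n = 84.13 kN.
Interior bolts: l_c = 125 − 33 = 92 mm → 1.2 × 92 × 6 × 410 / 1000 = 271.6 → r_n = 177.1 kN.
R_n = 1 × 84.13 + 1 × 177.1 = 261.3 kN.
Design strength φR_n = 0.75 × 261.3 = 196 kN.

196 kN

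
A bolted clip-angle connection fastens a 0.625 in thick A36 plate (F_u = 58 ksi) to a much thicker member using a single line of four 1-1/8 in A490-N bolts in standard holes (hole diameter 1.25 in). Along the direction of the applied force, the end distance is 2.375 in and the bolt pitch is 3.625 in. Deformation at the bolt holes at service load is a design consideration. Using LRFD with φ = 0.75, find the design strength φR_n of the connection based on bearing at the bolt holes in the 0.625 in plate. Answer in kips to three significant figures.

277 kips

Per bolt r_n = 1.2 l_c t F_u ≤ 2.4 d t F_u; upper limit = 2.4 × 1.125 × 0.625 × 58 = 97.87 kips.
Edge bolt: l_c = 2.375 − 1.25/2 = 1.75 in → 1.2 × 1.75 × 0.625 × 58 = 76.12 → r_n = 76.12 kips.
Interior bolts: l_c = 3.625 − 1.25 = 2.375 in → 1.2 × 2.375 × 0.625 × 58 = 103.3 → r_n = 97.87 kips.
R_n = 1 × 76.12 + 3 × 97.87 = 369.7 kips.
Design strength φR_n = 0.75 × 369.7 = 277 kips.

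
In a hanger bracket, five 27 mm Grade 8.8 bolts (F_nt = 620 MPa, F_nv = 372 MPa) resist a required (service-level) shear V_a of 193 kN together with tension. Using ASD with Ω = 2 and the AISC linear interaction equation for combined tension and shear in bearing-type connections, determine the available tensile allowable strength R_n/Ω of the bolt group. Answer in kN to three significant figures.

832 kN

A_b = π·27²/4 = 572.6 mm²; f_rv = 193 × 1000 / (5 × 572.6) = 67.42 MPa.
F'_nt = 1.3 F_nt − (Ω F_nt / F_nv) f_rv = 1.3·620 − (2·620/372)·67.42 = 581.3 MPa, capped at F_nt → F'_nt = 581.3 MPa.
R_n = F'_nt · A_b · n = 581.3 × 572.6 × 5 / 1000 = 1664 kN.
Allowable strength R_n/Ω = 1664 / 2 = 832 kN.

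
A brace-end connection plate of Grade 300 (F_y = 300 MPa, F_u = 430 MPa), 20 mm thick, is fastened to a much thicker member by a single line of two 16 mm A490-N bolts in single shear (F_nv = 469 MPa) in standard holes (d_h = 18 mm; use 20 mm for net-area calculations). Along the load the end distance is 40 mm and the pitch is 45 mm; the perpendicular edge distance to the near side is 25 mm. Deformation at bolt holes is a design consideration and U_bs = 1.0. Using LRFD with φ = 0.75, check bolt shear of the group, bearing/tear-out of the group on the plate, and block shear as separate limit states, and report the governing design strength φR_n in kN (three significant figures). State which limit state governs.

Bolt shear: A_b = π·16²/4 = 201.1 mm²; R_n = 469 × 201.1 × 2 × 1 / 1000 = 188.6 kN → 0.75 × 188.6 = 141 kN.
Bearing: edge l_c = 31, r_n = 319.9 kN; interior l_c = 27, r_n = 278.6 kN; R_n = 319.9 + 1·278.6 = 598.6 kN → 449 kN.
Block shear: A_gv = 1700, A_nv = 1100, A_nt = 300 mm²; R_n = min(0.6F_uA_nv, 0.6F_yA_gv) + U_bs·F_u·A_nt = 412.8 kN → 310 kN.
Bolt shear governs: 141 kN.

141 kN (bolt shear governs)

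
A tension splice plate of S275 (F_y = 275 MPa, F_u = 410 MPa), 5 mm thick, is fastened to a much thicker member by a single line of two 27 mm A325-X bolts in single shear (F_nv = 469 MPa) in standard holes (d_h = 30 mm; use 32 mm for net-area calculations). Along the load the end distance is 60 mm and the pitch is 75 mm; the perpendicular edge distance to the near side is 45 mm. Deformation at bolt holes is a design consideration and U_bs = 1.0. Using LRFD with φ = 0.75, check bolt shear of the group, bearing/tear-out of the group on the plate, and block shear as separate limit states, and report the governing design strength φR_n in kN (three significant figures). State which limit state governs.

Bolt shear: A_b = π·27²/4 = 572.6 mm²; R_n = 469 × 572.6 × 2 × 1 / 1000 = 537.1 kN → 0.75 × 537.1 = 403 kN.
Bearing: edge l_c = 45, r_n = 110.7 kN; interior l_c = 45, r_n = 110.7 kN; R_n = 110.7 + 1·110.7 = 221.4 kN → 166 kN.
Block shear: A_gv = 675, A_nv = 435, A_nt = 145 mm²; R_n = min(0.6F_uA_nv, 0.6F_yA_gv) + U_bs·F_u·A_nt = 166.5 kN → 125 kN.
Block shear governs: 125 kN.

125 kN (block shear governs)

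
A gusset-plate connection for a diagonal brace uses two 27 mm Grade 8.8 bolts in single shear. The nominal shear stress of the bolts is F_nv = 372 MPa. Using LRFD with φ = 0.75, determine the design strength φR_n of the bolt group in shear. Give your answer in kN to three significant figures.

319 kN

A_b = π × 27² / 4 = 572.6 mm².
R_n = F_nv · A_b · n · n_s = 372 × 572.6 × 2 × 1 / 1000 = 426 kN.
Design strength φR_n = 0.75 × 426 = 319 kN.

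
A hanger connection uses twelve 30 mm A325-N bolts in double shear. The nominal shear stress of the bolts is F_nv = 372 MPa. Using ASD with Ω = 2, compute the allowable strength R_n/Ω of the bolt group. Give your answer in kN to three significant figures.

A_b = π × 30² / 4 = 706.9 mm².
R_n = F_nv · A_b · n · n_s = 372 × 706.9 × 12 × 2 / 1000 = 6311 kN.
Allowable strength R_n/Ω = 6311 / 2 = 3160 kN.

3160 kN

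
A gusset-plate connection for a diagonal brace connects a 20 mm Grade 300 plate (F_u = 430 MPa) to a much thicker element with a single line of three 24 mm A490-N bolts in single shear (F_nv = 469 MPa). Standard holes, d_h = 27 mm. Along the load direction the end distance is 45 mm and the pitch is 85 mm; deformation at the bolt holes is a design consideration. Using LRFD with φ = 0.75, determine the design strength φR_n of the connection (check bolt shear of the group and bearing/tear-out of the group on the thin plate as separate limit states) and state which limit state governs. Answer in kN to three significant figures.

Bolt shear: A_b = π·24²/4 = 452.4 mm²; R_n = 469 × 452.4 × 3 × 1 / 1000 = 636.5 kN → 0.75 × 636.5 = 477 kN.
Bearing (1.2 l_c t F_u ≤ 2.4 d t F_u): upper limit = 2.4·24·20·430 / 1000 = 495.4 kN.
  Edge l_c = 45 − 27/2 = 31.5 → r_n = 325.1 kN; interior l_c = 85 − 27 = 58 → r_n = 495.4 kN.
  R_n,bearing = 1·325.1 + 2·495.4 = 1316 kN → 0.75 × 1316 = 987 kN.
Bolt shear governs: 477 kN.

477 kN (bolt shear governs)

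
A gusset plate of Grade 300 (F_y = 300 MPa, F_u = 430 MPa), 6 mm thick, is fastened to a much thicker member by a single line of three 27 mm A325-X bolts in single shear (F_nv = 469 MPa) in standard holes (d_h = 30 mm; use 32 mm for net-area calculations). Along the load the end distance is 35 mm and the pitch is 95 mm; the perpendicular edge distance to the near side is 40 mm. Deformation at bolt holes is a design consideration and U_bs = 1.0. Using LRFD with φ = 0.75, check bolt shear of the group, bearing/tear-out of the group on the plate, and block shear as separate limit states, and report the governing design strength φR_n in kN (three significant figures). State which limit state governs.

Bolt shear: A_b = π·27²/4 = 572.6 mm²; R_n = 469 × 572.6 × 3 × 1 / 1000 = 805.6 kN → 0.75 × 805.6 = 604 kN.
Bearing: edge l_c = 20, r_n = 61.92 kN; interior l_c = 65, r_n = 167.2 kN; R_n = 61.92 + 2·167.2 = 396.3 kN → 297 kN.
Block shear: A_gv = 1350, A_nv = 870, A_nt = 144 mm²; R_n = min(0.6F_uA_nv, 0.6F_yA_gv) + U_bs·F_u·A_nt = 286.4 kN → 215 kN.
Block shear governs: 215 kN.

215 kN (block shear governs)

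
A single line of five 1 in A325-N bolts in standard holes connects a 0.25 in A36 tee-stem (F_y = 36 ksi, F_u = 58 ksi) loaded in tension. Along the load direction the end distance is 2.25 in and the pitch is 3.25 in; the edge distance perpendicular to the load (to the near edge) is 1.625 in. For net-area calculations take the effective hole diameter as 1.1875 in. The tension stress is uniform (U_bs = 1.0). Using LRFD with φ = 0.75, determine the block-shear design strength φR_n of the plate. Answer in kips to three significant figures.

73 kips

Shear plane L_v = 2.25 + 4·3.25 = 15.25 in; A_gv = 15.25 × 0.25 = 3.812 in².
A_nv = (15.25 − 4.5·1.1875) × 0.25 = 2.477 in².
A_nt = (1.625 − 0.5·1.1875) × 0.25 = 0.2578 in².
0.6 F_u A_nv = 86.18 kips; 0.6 F_y A_gv = 82.35 kips → shear yielding governs the shear term.
R_n = 82.35 + 1.0 × 58 × 0.2578 = 97.3 kips.
Design strength φR_n = 0.75 × 97.3 = 73 kips.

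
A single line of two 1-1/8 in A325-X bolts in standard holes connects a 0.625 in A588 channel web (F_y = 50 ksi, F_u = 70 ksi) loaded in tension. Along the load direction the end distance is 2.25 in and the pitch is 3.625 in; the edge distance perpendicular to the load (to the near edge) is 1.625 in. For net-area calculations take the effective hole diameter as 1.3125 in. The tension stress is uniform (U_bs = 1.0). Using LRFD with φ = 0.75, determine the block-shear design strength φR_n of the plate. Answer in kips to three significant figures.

Shear plane L_v = 2.25 + 1·3.625 = 5.875 in; A_gv = 5.875 × 0.625 = 3.672 in².
A_nv = (5.875 − 1.5·1.3125) × 0.625 = 2.441 in².
A_nt = (1.625 − 0.5·1.3125) × 0.625 = 0.6055 in².
0.6 F_u A_nv = 102.5 kips; 0.6 F_y A_gv = 110.2 kips → shear rupture governs the shear term.
R_n = 102.5 + 1.0 × 70 × 0.6055 = 144.9 kips.
Design strength φR_n = 0.75 × 144.9 = 109 kips.

109 kips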